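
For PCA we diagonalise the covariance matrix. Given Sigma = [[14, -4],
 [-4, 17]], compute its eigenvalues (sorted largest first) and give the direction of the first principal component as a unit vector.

Step 1 — characteristic polynomial of 2×2 Sigma:
  det(Sigma - λI) = λ² - trace · λ + det = 0.
  trace = 14 + 17 = 31, det = 14·17 - (-4)² = 222.
Step 2 — discriminant:
  Δ = trace² - 4·det = 961 - 888 = 73.
Step 3 — eigenvalues:
  λ = (trace ± √Δ)/2 = (31 ± 8.544)/2,
  λ_1 = 19.772,  λ_2 = 11.228.

Step 4 — unit eigenvector for λ_1: solve (Sigma - λ_1 I)v = 0. First row:
  (14 - 19.772)·v_x + (-4)·v_y = 0, i.e. (-5.772)·v_x + (-4)·v_y = 0,
  so v ∝ (b, λ_1 - a) = (-4, 5.772); multiply by -1 so the first entry is positive: u = (4, -5.772).
  ||u|| = √((4)² + (-5.772)²) = √(49.316) ≈ 7.0225,
  v_1 = u/||u|| ≈ (0.5696, -0.8219) (||v_1|| = 1).

λ_1 = 19.772,  λ_2 = 11.228;  v_1 ≈ (0.5696, -0.8219)


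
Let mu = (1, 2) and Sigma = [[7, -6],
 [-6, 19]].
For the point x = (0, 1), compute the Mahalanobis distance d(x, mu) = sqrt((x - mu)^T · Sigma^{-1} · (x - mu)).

Step 1 — centre the observation: (x - mu) = (-1, -1).

Step 2 — invert Sigma. det(Sigma) = 7·19 - (-6)² = 97.
  Sigma^{-1} = (1/det) · [[d, -b], [-b, a]] = [[0.1959, 0.0619],
 [0.0619, 0.0722]].

Step 3 — form the quadratic (x - mu)^T · Sigma^{-1} · (x - mu):
  Sigma^{-1} · (x - mu) = (-0.2577, -0.134).
  (x - mu)^T · [Sigma^{-1} · (x - mu)] = (-1)·(-0.2577) + (-1)·(-0.134) = 0.3918.

Step 4 — take square root: d = √(0.3918) ≈ 0.6259.

d(x, mu) = √(0.3918) ≈ 0.6259


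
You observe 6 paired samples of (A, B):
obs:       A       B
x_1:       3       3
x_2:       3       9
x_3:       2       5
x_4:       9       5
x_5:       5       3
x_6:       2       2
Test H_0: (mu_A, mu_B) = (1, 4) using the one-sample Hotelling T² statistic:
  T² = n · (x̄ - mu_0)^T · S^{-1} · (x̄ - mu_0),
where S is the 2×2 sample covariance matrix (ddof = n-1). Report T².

Step 1 — sample mean vector:
  mean(A) = (3 + 3 + 2 + 9 + 5 + 2) / 6 = 24/6 = 4
  mean(B) = (3 + 9 + 5 + 5 + 3 + 2) / 6 = 27/6 = 4.5
  x̄ = (4, 4.5),  deviation x̄ - mu_0 = (4, 4.5) - (1, 4) = (3, 0.5).

Step 2 — sample covariance matrix, S[i,j] = (1/(n-1)) · Σ_k (x_{k,i} - mean_i) · (x_{k,j} - mean_j), divisor n-1 = 5:
  S[A,A] = ((-1)·(-1) + (-1)·(-1) + (-2)·(-2) + (5)·(5) + (1)·(1) + (-2)·(-2)) / 5 = 36/5 = 7.2
  S[A,B] = ((-1)·(-1.5) + (-1)·(4.5) + (-2)·(0.5) + (5)·(0.5) + (1)·(-1.5) + (-2)·(-2.5)) / 5 = 2/5 = 0.4
  S[B,B] = ((-1.5)·(-1.5) + (4.5)·(4.5) + (0.5)·(0.5) + (0.5)·(0.5) + (-1.5)·(-1.5) + (-2.5)·(-2.5)) / 5 = 31.5/5 = 6.3
  S = [[7.2, 0.4],
 [0.4, 6.3]].

Step 3 — invert S. det(S) = 7.2·6.3 - (0.4)² = 45.2.
  S^{-1} = (1/det) · [[d, -b], [-b, a]] = [[0.1394, -0.0088],
 [-0.0088, 0.1593]].

Step 4 — quadratic form (x̄ - mu_0)^T · S^{-1} · (x̄ - mu_0):
  S^{-1} · (x̄ - mu_0) = (0.4137, 0.0531),
  (x̄ - mu_0)^T · [...] = (3)·(0.4137) + (0.5)·(0.0531) = 1.2677.

Step 5 — scale by n: T² = 6 · 1.2677 = 7.6062.

T² ≈ 7.6062


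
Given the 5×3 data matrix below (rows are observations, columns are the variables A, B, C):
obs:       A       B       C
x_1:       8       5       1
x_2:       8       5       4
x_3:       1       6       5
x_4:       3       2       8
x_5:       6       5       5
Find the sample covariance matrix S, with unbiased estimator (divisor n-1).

Step 1 — column means:
  mean(A) = (8 + 8 + 1 + 3 + 6) / 5 = 26/5 = 5.2
  mean(B) = (5 + 5 + 6 + 2 + 5) / 5 = 23/5 = 4.6
  mean(C) = (1 + 4 + 5 + 8 + 5) / 5 = 23/5 = 4.6

Step 2 — sample covariance S[i,j] = (1/(n-1)) · Σ_k (x_{k,i} - mean_i) · (x_{k,j} - mean_j), with n-1 = 4.
  S[A,A] = ((2.8)·(2.8) + (2.8)·(2.8) + (-4.2)·(-4.2) + (-2.2)·(-2.2) + (0.8)·(0.8)) / 4 = 38.8/4 = 9.7
  S[A,B] = ((2.8)·(0.4) + (2.8)·(0.4) + (-4.2)·(1.4) + (-2.2)·(-2.6) + (0.8)·(0.4)) / 4 = 2.4/4 = 0.6
  S[A,C] = ((2.8)·(-3.6) + (2.8)·(-0.6) + (-4.2)·(0.4) + (-2.2)·(3.4) + (0.8)·(0.4)) / 4 = -20.6/4 = -5.15
  S[B,B] = ((0.4)·(0.4) + (0.4)·(0.4) + (1.4)·(1.4) + (-2.6)·(-2.6) + (0.4)·(0.4)) / 4 = 9.2/4 = 2.3
  S[B,C] = ((0.4)·(-3.6) + (0.4)·(-0.6) + (1.4)·(0.4) + (-2.6)·(3.4) + (0.4)·(0.4)) / 4 = -9.8/4 = -2.45
  S[C,C] = ((-3.6)·(-3.6) + (-0.6)·(-0.6) + (0.4)·(0.4) + (3.4)·(3.4) + (0.4)·(0.4)) / 4 = 25.2/4 = 6.3

S is symmetric (S[j,i] = S[i,j]). Assembling:

S = [[9.7, 0.6, -5.15],
 [0.6, 2.3, -2.45],
 [-5.15, -2.45, 6.3]]


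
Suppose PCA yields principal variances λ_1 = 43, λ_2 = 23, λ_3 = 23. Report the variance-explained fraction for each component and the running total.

Step 1 — total variance = trace(Sigma) = Σ λ_i = 43 + 23 + 23 = 89.

Step 2 — fraction explained by component i = λ_i / Σ λ:
  PC1: 43/89 = 0.4831
  PC2: 23/89 = 0.2584
  PC3: 23/89 = 0.2584

Step 3 — cumulative fraction after k components = (λ_1 + ... + λ_k) / Σ λ:
  k = 1: 43/89 = 0.4831
  k = 2: (43 + 23)/89 = 66/89 = 0.7416
  k = 3: (43 + 23 + 23)/89 = 89/89 = 1

Summary (fraction, with percent):

explained: PC1 0.4831 (48.31%), PC2 0.2584 (25.84%), PC3 0.2584 (25.84%);  cumulative: 0.4831, 0.7416, 1


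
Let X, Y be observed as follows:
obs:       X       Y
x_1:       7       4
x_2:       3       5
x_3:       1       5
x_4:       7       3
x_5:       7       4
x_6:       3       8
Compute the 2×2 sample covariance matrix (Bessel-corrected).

Step 1 — column means:
  mean(X) = (7 + 3 + 1 + 7 + 7 + 3) / 6 = 28/6 = 4.6667
  mean(Y) = (4 + 5 + 5 + 3 + 4 + 8) / 6 = 29/6 = 4.8333

Step 2 — sample covariance S[i,j] = (1/(n-1)) · Σ_k (x_{k,i} - mean_i) · (x_{k,j} - mean_j), with n-1 = 5.
  S[X,X] = ((2.3333)·(2.3333) + (-1.6667)·(-1.6667) + (-3.6667)·(-3.6667) + (2.3333)·(2.3333) + (2.3333)·(2.3333) + (-1.6667)·(-1.6667)) / 5 = 35.3333/5 = 7.0667
  S[X,Y] = ((2.3333)·(-0.8333) + (-1.6667)·(0.1667) + (-3.6667)·(0.1667) + (2.3333)·(-1.8333) + (2.3333)·(-0.8333) + (-1.6667)·(3.1667)) / 5 = -14.3333/5 = -2.8667
  S[Y,Y] = ((-0.8333)·(-0.8333) + (0.1667)·(0.1667) + (0.1667)·(0.1667) + (-1.8333)·(-1.8333) + (-0.8333)·(-0.8333) + (3.1667)·(3.1667)) / 5 = 14.8333/5 = 2.9667

S is symmetric (S[j,i] = S[i,j]). Assembling:

S = [[7.0667, -2.8667],
 [-2.8667, 2.9667]]


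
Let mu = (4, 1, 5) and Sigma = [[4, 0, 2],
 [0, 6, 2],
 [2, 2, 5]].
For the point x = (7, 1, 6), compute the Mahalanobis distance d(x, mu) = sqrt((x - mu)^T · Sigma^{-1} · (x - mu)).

Step 1 — centre the observation: (x - mu) = (3, 0, 1).

Step 2 — invert Sigma (cofactor / det for 3×3, or solve directly):
  Sigma^{-1} = [[0.325, 0.05, -0.15],
 [0.05, 0.2, -0.1],
 [-0.15, -0.1, 0.3]].

Step 3 — form the quadratic (x - mu)^T · Sigma^{-1} · (x - mu):
  Sigma^{-1} · (x - mu) = (0.825, 0.05, -0.15).
  (x - mu)^T · [Sigma^{-1} · (x - mu)] = (3)·(0.825) + (0)·(0.05) + (1)·(-0.15) = 2.325.

Step 4 — take square root: d = √(2.325) ≈ 1.5248.

d(x, mu) = √(2.325) ≈ 1.5248


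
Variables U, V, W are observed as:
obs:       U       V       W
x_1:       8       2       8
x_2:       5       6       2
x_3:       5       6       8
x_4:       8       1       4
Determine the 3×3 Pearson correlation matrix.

Step 1 — column means:
  mean(U) = (8 + 5 + 5 + 8) / 4 = 26/4 = 6.5
  mean(V) = (2 + 6 + 6 + 1) / 4 = 15/4 = 3.75
  mean(W) = (8 + 2 + 8 + 4) / 4 = 22/4 = 5.5

Step 2 — sample variances and covariances s[i,j] = (1/(n-1)) · Σ_k (x_{k,i} - mean_i) · (x_{k,j} - mean_j), with n-1 = 3:
  s[U,U] = ((1.5)·(1.5) + (-1.5)·(-1.5) + (-1.5)·(-1.5) + (1.5)·(1.5)) / 3 = 9/3 = 3
  s[U,V] = ((1.5)·(-1.75) + (-1.5)·(2.25) + (-1.5)·(2.25) + (1.5)·(-2.75)) / 3 = -13.5/3 = -4.5
  s[U,W] = ((1.5)·(2.5) + (-1.5)·(-3.5) + (-1.5)·(2.5) + (1.5)·(-1.5)) / 3 = 3/3 = 1
  s[V,V] = ((-1.75)·(-1.75) + (2.25)·(2.25) + (2.25)·(2.25) + (-2.75)·(-2.75)) / 3 = 20.75/3 = 6.9167
  s[V,W] = ((-1.75)·(2.5) + (2.25)·(-3.5) + (2.25)·(2.5) + (-2.75)·(-1.5)) / 3 = -2.5/3 = -0.8333
  s[W,W] = ((2.5)·(2.5) + (-3.5)·(-3.5) + (2.5)·(2.5) + (-1.5)·(-1.5)) / 3 = 27/3 = 9
  Sample standard deviations s_i = √(s[i,i]):
  s(U) = √(3) = 1.7321
  s(V) = √(6.9167) = 2.63
  s(W) = √(9) = 3

Step 3 — r_{ij} = s_{ij} / (s_i · s_j):
  r[U,U] = 1 (diagonal).
  r[U,V] = -4.5 / (1.7321 · 2.63) = -4.5 / 4.5552 = -0.9879
  r[U,W] = 1 / (1.7321 · 3) = 1 / 5.1962 = 0.1925
  r[V,V] = 1 (diagonal).
  r[V,W] = -0.8333 / (2.63 · 3) = -0.8333 / 7.8899 = -0.1056
  r[W,W] = 1 (diagonal).

R is symmetric with unit diagonal. Assembling:

R = [[1, -0.9879, 0.1925],
 [-0.9879, 1, -0.1056],
 [0.1925, -0.1056, 1]]


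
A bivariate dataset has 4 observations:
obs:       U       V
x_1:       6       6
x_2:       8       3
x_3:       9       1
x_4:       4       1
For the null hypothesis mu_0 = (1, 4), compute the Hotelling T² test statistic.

Step 1 — sample mean vector:
  mean(U) = (6 + 8 + 9 + 4) / 4 = 27/4 = 6.75
  mean(V) = (6 + 3 + 1 + 1) / 4 = 11/4 = 2.75
  x̄ = (6.75, 2.75),  deviation x̄ - mu_0 = (6.75, 2.75) - (1, 4) = (5.75, -1.25).

Step 2 — sample covariance matrix, S[i,j] = (1/(n-1)) · Σ_k (x_{k,i} - mean_i) · (x_{k,j} - mean_j), divisor n-1 = 3:
  S[U,U] = ((-0.75)·(-0.75) + (1.25)·(1.25) + (2.25)·(2.25) + (-2.75)·(-2.75)) / 3 = 14.75/3 = 4.9167
  S[U,V] = ((-0.75)·(3.25) + (1.25)·(0.25) + (2.25)·(-1.75) + (-2.75)·(-1.75)) / 3 = -1.25/3 = -0.4167
  S[V,V] = ((3.25)·(3.25) + (0.25)·(0.25) + (-1.75)·(-1.75) + (-1.75)·(-1.75)) / 3 = 16.75/3 = 5.5833
  S = [[4.9167, -0.4167],
 [-0.4167, 5.5833]].

Step 3 — invert S. det(S) = 4.9167·5.5833 - (-0.4167)² = 27.2778.
  S^{-1} = (1/det) · [[d, -b], [-b, a]] = [[0.2047, 0.0153],
 [0.0153, 0.1802]].

Step 4 — quadratic form (x̄ - mu_0)^T · S^{-1} · (x̄ - mu_0):
  S^{-1} · (x̄ - mu_0) = (1.1578, -0.1375),
  (x̄ - mu_0)^T · [...] = (5.75)·(1.1578) + (-1.25)·(-0.1375) = 6.8294.

Step 5 — scale by n: T² = 4 · 6.8294 = 27.3177.

T² ≈ 27.3177


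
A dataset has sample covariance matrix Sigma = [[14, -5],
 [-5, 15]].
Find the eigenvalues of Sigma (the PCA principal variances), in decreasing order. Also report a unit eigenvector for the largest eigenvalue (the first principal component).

Step 1 — characteristic polynomial of 2×2 Sigma:
  det(Sigma - λI) = λ² - trace · λ + det = 0.
  trace = 14 + 15 = 29, det = 14·15 - (-5)² = 185.
Step 2 — discriminant:
  Δ = trace² - 4·det = 841 - 740 = 101.
Step 3 — eigenvalues:
  λ = (trace ± √Δ)/2 = (29 ± 10.0499)/2,
  λ_1 = 19.5249,  λ_2 = 9.4751.

Step 4 — unit eigenvector for λ_1: solve (Sigma - λ_1 I)v = 0. First row:
  (14 - 19.5249)·v_x + (-5)·v_y = 0, i.e. (-5.5249)·v_x + (-5)·v_y = 0,
  so v ∝ (b, λ_1 - a) = (-5, 5.5249); multiply by -1 so the first entry is positive: u = (5, -5.5249).
  ||u|| = √((5)² + (-5.5249)²) = √(55.5249) ≈ 7.4515,
  v_1 = u/||u|| ≈ (0.671, -0.7415) (||v_1|| = 1).

λ_1 = 19.5249,  λ_2 = 9.4751;  v_1 ≈ (0.671, -0.7415)


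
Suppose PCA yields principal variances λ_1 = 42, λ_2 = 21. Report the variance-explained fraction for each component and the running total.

Step 1 — total variance = trace(Sigma) = Σ λ_i = 42 + 21 = 63.

Step 2 — fraction explained by component i = λ_i / Σ λ:
  PC1: 42/63 = 0.6667
  PC2: 21/63 = 0.3333

Step 3 — cumulative fraction after k components = (λ_1 + ... + λ_k) / Σ λ:
  k = 1: 42/63 = 0.6667
  k = 2: (42 + 21)/63 = 63/63 = 1

Summary (fraction, with percent):

explained: PC1 0.6667 (66.67%), PC2 0.3333 (33.33%);  cumulative: 0.6667, 1


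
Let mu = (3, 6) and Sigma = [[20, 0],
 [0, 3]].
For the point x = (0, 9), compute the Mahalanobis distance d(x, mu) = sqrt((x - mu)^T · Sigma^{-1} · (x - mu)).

Step 1 — centre the observation: (x - mu) = (-3, 3).

Step 2 — invert Sigma. det(Sigma) = 20·3 - (0)² = 60.
  Sigma^{-1} = (1/det) · [[d, -b], [-b, a]] = [[0.05, 0],
 [0, 0.3333]].

Step 3 — form the quadratic (x - mu)^T · Sigma^{-1} · (x - mu):
  Sigma^{-1} · (x - mu) = (-0.15, 1).
  (x - mu)^T · [Sigma^{-1} · (x - mu)] = (-3)·(-0.15) + (3)·(1) = 3.45.

Step 4 — take square root: d = √(3.45) ≈ 1.8574.

d(x, mu) = √(3.45) ≈ 1.8574


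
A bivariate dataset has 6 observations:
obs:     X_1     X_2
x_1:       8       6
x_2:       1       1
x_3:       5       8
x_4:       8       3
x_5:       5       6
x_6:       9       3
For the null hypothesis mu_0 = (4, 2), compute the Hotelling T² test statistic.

Step 1 — sample mean vector:
  mean(X_1) = (8 + 1 + 5 + 8 + 5 + 9) / 6 = 36/6 = 6
  mean(X_2) = (6 + 1 + 8 + 3 + 6 + 3) / 6 = 27/6 = 4.5
  x̄ = (6, 4.5),  deviation x̄ - mu_0 = (6, 4.5) - (4, 2) = (2, 2.5).

Step 2 — sample covariance matrix, S[i,j] = (1/(n-1)) · Σ_k (x_{k,i} - mean_i) · (x_{k,j} - mean_j), divisor n-1 = 5:
  S[X_1,X_1] = ((2)·(2) + (-5)·(-5) + (-1)·(-1) + (2)·(2) + (-1)·(-1) + (3)·(3)) / 5 = 44/5 = 8.8
  S[X_1,X_2] = ((2)·(1.5) + (-5)·(-3.5) + (-1)·(3.5) + (2)·(-1.5) + (-1)·(1.5) + (3)·(-1.5)) / 5 = 8/5 = 1.6
  S[X_2,X_2] = ((1.5)·(1.5) + (-3.5)·(-3.5) + (3.5)·(3.5) + (-1.5)·(-1.5) + (1.5)·(1.5) + (-1.5)·(-1.5)) / 5 = 33.5/5 = 6.7
  S = [[8.8, 1.6],
 [1.6, 6.7]].

Step 3 — invert S. det(S) = 8.8·6.7 - (1.6)² = 56.4.
  S^{-1} = (1/det) · [[d, -b], [-b, a]] = [[0.1188, -0.0284],
 [-0.0284, 0.156]].

Step 4 — quadratic form (x̄ - mu_0)^T · S^{-1} · (x̄ - mu_0):
  S^{-1} · (x̄ - mu_0) = (0.1667, 0.3333),
  (x̄ - mu_0)^T · [...] = (2)·(0.1667) + (2.5)·(0.3333) = 1.1667.

Step 5 — scale by n: T² = 6 · 1.1667 = 7.

T² ≈ 7


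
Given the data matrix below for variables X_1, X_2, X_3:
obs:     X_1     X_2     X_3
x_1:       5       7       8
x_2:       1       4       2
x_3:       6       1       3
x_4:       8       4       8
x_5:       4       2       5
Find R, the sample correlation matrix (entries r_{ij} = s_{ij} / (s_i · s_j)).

Step 1 — column means:
  mean(X_1) = (5 + 1 + 6 + 8 + 4) / 5 = 24/5 = 4.8
  mean(X_2) = (7 + 4 + 1 + 4 + 2) / 5 = 18/5 = 3.6
  mean(X_3) = (8 + 2 + 3 + 8 + 5) / 5 = 26/5 = 5.2

Step 2 — sample variances and covariances s[i,j] = (1/(n-1)) · Σ_k (x_{k,i} - mean_i) · (x_{k,j} - mean_j), with n-1 = 4:
  s[X_1,X_1] = ((0.2)·(0.2) + (-3.8)·(-3.8) + (1.2)·(1.2) + (3.2)·(3.2) + (-0.8)·(-0.8)) / 4 = 26.8/4 = 6.7
  s[X_1,X_2] = ((0.2)·(3.4) + (-3.8)·(0.4) + (1.2)·(-2.6) + (3.2)·(0.4) + (-0.8)·(-1.6)) / 4 = -1.4/4 = -0.35
  s[X_1,X_3] = ((0.2)·(2.8) + (-3.8)·(-3.2) + (1.2)·(-2.2) + (3.2)·(2.8) + (-0.8)·(-0.2)) / 4 = 19.2/4 = 4.8
  s[X_2,X_2] = ((3.4)·(3.4) + (0.4)·(0.4) + (-2.6)·(-2.6) + (0.4)·(0.4) + (-1.6)·(-1.6)) / 4 = 21.2/4 = 5.3
  s[X_2,X_3] = ((3.4)·(2.8) + (0.4)·(-3.2) + (-2.6)·(-2.2) + (0.4)·(2.8) + (-1.6)·(-0.2)) / 4 = 15.4/4 = 3.85
  s[X_3,X_3] = ((2.8)·(2.8) + (-3.2)·(-3.2) + (-2.2)·(-2.2) + (2.8)·(2.8) + (-0.2)·(-0.2)) / 4 = 30.8/4 = 7.7
  Sample standard deviations s_i = √(s[i,i]):
  s(X_1) = √(6.7) = 2.5884
  s(X_2) = √(5.3) = 2.3022
  s(X_3) = √(7.7) = 2.7749

Step 3 — r_{ij} = s_{ij} / (s_i · s_j):
  r[X_1,X_1] = 1 (diagonal).
  r[X_1,X_2] = -0.35 / (2.5884 · 2.3022) = -0.35 / 5.959 = -0.0587
  r[X_1,X_3] = 4.8 / (2.5884 · 2.7749) = 4.8 / 7.1826 = 0.6683
  r[X_2,X_2] = 1 (diagonal).
  r[X_2,X_3] = 3.85 / (2.3022 · 2.7749) = 3.85 / 6.3883 = 0.6027
  r[X_3,X_3] = 1 (diagonal).

R is symmetric with unit diagonal. Assembling:

R = [[1, -0.0587, 0.6683],
 [-0.0587, 1, 0.6027],
 [0.6683, 0.6027, 1]]


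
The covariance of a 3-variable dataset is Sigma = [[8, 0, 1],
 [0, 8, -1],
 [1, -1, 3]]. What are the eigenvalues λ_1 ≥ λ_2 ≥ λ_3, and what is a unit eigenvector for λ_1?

Step 1 — characteristic polynomial p(λ) = det(λI - Sigma) = λ³ - tr·λ² + c_1·λ - det, where tr = trace, c_1 = sum of the principal 2×2 minors, det = det(Sigma):
  tr = 8 + 8 + 3 = 19,
  c_1 = (8·8 - (0)²) + (8·3 - (1)²) + (8·3 - (-1)²) = 64 + 23 + 23 = 110,
  det = 8·(8·3 - (-1)²) - (0)·((0)·3 - (-1)·(1)) + (1)·((0)·(-1) - 8·(1)) = 8·(23) - (0)·(1) + (1)·(-8) = 176.
  So p(λ) = λ³ - 19λ² + 110λ - 176.
Step 2 — look for an integer root (rational root theorem: any rational root is an integer divisor of 176). Testing λ = 8:
  p(8) = 512 - 1216 + 880 - 176 = 0  ✓
  Dividing out (λ - 8): p(λ) = (λ - 8)(λ² - 11λ + 22).
Step 3 — remaining eigenvalues from the quadratic λ² - 11λ + 22 = 0:
  Δ = 11² - 4·22 = 121 - 88 = 33,  λ = (11 ± √33)/2 = (11 ± 5.7446)/2 ≈ 8.3723 or 2.6277.
  Sorted: λ_1 = 8.3723,  λ_2 = 8,  λ_3 = 2.6277  (check: sum = 19 = tr ✓).

Step 4 — unit eigenvector for λ_1 ≈ 8.3723: v spans the null space of (Sigma - λ_1 I), whose rows are
  r_1 = (-0.3723, 0, 1),  r_2 = (0, -0.3723, -1),  r_3 = (1, -1, -5.3723).
  v is orthogonal to every row, so take v ∝ r_1 × r_2 = ((0)·(-1) - (1)·(-0.3723), (1)·(0) - (-0.3723)·(-1), (-0.3723)·(-0.3723) - (0)·(0)) ≈ (0.3723, -0.3723, 0.1386).
  Let u = (0.3723, -0.3723, 0.1386).
  ||u|| = √((0.3723)² + (-0.3723)² + (0.1386)²) = √(0.2964) ≈ 0.5444,  v_1 = u/||u|| ≈ (0.6838, -0.6838, 0.2546) (||v_1|| = 1).

λ_1 = 8.3723,  λ_2 = 8,  λ_3 = 2.6277;  v_1 ≈ (0.6838, -0.6838, 0.2546)


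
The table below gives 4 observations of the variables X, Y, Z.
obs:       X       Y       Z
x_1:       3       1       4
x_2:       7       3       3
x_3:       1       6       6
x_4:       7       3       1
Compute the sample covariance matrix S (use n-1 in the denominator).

Step 1 — column means:
  mean(X) = (3 + 7 + 1 + 7) / 4 = 18/4 = 4.5
  mean(Y) = (1 + 3 + 6 + 3) / 4 = 13/4 = 3.25
  mean(Z) = (4 + 3 + 6 + 1) / 4 = 14/4 = 3.5

Step 2 — sample covariance S[i,j] = (1/(n-1)) · Σ_k (x_{k,i} - mean_i) · (x_{k,j} - mean_j), with n-1 = 3.
  S[X,X] = ((-1.5)·(-1.5) + (2.5)·(2.5) + (-3.5)·(-3.5) + (2.5)·(2.5)) / 3 = 27/3 = 9
  S[X,Y] = ((-1.5)·(-2.25) + (2.5)·(-0.25) + (-3.5)·(2.75) + (2.5)·(-0.25)) / 3 = -7.5/3 = -2.5
  S[X,Z] = ((-1.5)·(0.5) + (2.5)·(-0.5) + (-3.5)·(2.5) + (2.5)·(-2.5)) / 3 = -17/3 = -5.6667
  S[Y,Y] = ((-2.25)·(-2.25) + (-0.25)·(-0.25) + (2.75)·(2.75) + (-0.25)·(-0.25)) / 3 = 12.75/3 = 4.25
  S[Y,Z] = ((-2.25)·(0.5) + (-0.25)·(-0.5) + (2.75)·(2.5) + (-0.25)·(-2.5)) / 3 = 6.5/3 = 2.1667
  S[Z,Z] = ((0.5)·(0.5) + (-0.5)·(-0.5) + (2.5)·(2.5) + (-2.5)·(-2.5)) / 3 = 13/3 = 4.3333

S is symmetric (S[j,i] = S[i,j]). Assembling:

S = [[9, -2.5, -5.6667],
 [-2.5, 4.25, 2.1667],
 [-5.6667, 2.1667, 4.3333]]


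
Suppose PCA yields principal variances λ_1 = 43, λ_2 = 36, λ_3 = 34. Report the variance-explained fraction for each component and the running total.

Step 1 — total variance = trace(Sigma) = Σ λ_i = 43 + 36 + 34 = 113.

Step 2 — fraction explained by component i = λ_i / Σ λ:
  PC1: 43/113 = 0.3805
  PC2: 36/113 = 0.3186
  PC3: 34/113 = 0.3009

Step 3 — cumulative fraction after k components = (λ_1 + ... + λ_k) / Σ λ:
  k = 1: 43/113 = 0.3805
  k = 2: (43 + 36)/113 = 79/113 = 0.6991
  k = 3: (43 + 36 + 34)/113 = 113/113 = 1

Summary (fraction, with percent):

explained: PC1 0.3805 (38.05%), PC2 0.3186 (31.86%), PC3 0.3009 (30.09%);  cumulative: 0.3805, 0.6991, 1


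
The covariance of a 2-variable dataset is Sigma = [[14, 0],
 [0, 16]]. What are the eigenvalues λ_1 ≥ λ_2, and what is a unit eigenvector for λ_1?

Step 1 — characteristic polynomial of 2×2 Sigma:
  det(Sigma - λI) = λ² - trace · λ + det = 0.
  trace = 14 + 16 = 30, det = 14·16 - (0)² = 224.
Step 2 — discriminant:
  Δ = trace² - 4·det = 900 - 896 = 4.
Step 3 — eigenvalues:
  λ = (trace ± √Δ)/2 = (30 ± 2)/2,
  λ_1 = 16,  λ_2 = 14.

Step 4 — unit eigenvector for λ_1: Sigma is diagonal, so its eigenvectors are the coordinate axes. λ_1 = 16 is the diagonal entry on the second coordinate axis, hence
  v_1 = (0, 1) (||v_1|| = 1).

λ_1 = 16,  λ_2 = 14;  v_1 ≈ (0, 1)


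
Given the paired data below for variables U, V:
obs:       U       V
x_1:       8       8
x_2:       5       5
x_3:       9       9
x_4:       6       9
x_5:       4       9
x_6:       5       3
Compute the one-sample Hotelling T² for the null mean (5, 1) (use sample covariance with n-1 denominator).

Step 1 — sample mean vector:
  mean(U) = (8 + 5 + 9 + 6 + 4 + 5) / 6 = 37/6 = 6.1667
  mean(V) = (8 + 5 + 9 + 9 + 9 + 3) / 6 = 43/6 = 7.1667
  x̄ = (6.1667, 7.1667),  deviation x̄ - mu_0 = (6.1667, 7.1667) - (5, 1) = (1.1667, 6.1667).

Step 2 — sample covariance matrix, S[i,j] = (1/(n-1)) · Σ_k (x_{k,i} - mean_i) · (x_{k,j} - mean_j), divisor n-1 = 5:
  S[U,U] = ((1.8333)·(1.8333) + (-1.1667)·(-1.1667) + (2.8333)·(2.8333) + (-0.1667)·(-0.1667) + (-2.1667)·(-2.1667) + (-1.1667)·(-1.1667)) / 5 = 18.8333/5 = 3.7667
  S[U,V] = ((1.8333)·(0.8333) + (-1.1667)·(-2.1667) + (2.8333)·(1.8333) + (-0.1667)·(1.8333) + (-2.1667)·(1.8333) + (-1.1667)·(-4.1667)) / 5 = 9.8333/5 = 1.9667
  S[V,V] = ((0.8333)·(0.8333) + (-2.1667)·(-2.1667) + (1.8333)·(1.8333) + (1.8333)·(1.8333) + (1.8333)·(1.8333) + (-4.1667)·(-4.1667)) / 5 = 32.8333/5 = 6.5667
  S = [[3.7667, 1.9667],
 [1.9667, 6.5667]].

Step 3 — invert S. det(S) = 3.7667·6.5667 - (1.9667)² = 20.8667.
  S^{-1} = (1/det) · [[d, -b], [-b, a]] = [[0.3147, -0.0942],
 [-0.0942, 0.1805]].

Step 4 — quadratic form (x̄ - mu_0)^T · S^{-1} · (x̄ - mu_0):
  S^{-1} · (x̄ - mu_0) = (-0.2141, 1.0032),
  (x̄ - mu_0)^T · [...] = (1.1667)·(-0.2141) + (6.1667)·(1.0032) = 5.9366.

Step 5 — scale by n: T² = 6 · 5.9366 = 35.6198.

T² ≈ 35.6198


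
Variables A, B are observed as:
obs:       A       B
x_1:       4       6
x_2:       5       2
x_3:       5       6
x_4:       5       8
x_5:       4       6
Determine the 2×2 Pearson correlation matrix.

Step 1 — column means:
  mean(A) = (4 + 5 + 5 + 5 + 4) / 5 = 23/5 = 4.6
  mean(B) = (6 + 2 + 6 + 8 + 6) / 5 = 28/5 = 5.6

Step 2 — sample variances and covariances s[i,j] = (1/(n-1)) · Σ_k (x_{k,i} - mean_i) · (x_{k,j} - mean_j), with n-1 = 4:
  s[A,A] = ((-0.6)·(-0.6) + (0.4)·(0.4) + (0.4)·(0.4) + (0.4)·(0.4) + (-0.6)·(-0.6)) / 4 = 1.2/4 = 0.3
  s[A,B] = ((-0.6)·(0.4) + (0.4)·(-3.6) + (0.4)·(0.4) + (0.4)·(2.4) + (-0.6)·(0.4)) / 4 = -0.8/4 = -0.2
  s[B,B] = ((0.4)·(0.4) + (-3.6)·(-3.6) + (0.4)·(0.4) + (2.4)·(2.4) + (0.4)·(0.4)) / 4 = 19.2/4 = 4.8
  Sample standard deviations s_i = √(s[i,i]):
  s(A) = √(0.3) = 0.5477
  s(B) = √(4.8) = 2.1909

Step 3 — r_{ij} = s_{ij} / (s_i · s_j):
  r[A,A] = 1 (diagonal).
  r[A,B] = -0.2 / (0.5477 · 2.1909) = -0.2 / 1.2 = -0.1667
  r[B,B] = 1 (diagonal).

R is symmetric with unit diagonal. Assembling:

R = [[1, -0.1667],
 [-0.1667, 1]]


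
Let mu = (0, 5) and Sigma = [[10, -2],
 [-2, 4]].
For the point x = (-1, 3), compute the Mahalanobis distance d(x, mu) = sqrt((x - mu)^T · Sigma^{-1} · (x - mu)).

Step 1 — centre the observation: (x - mu) = (-1, -2).

Step 2 — invert Sigma. det(Sigma) = 10·4 - (-2)² = 36.
  Sigma^{-1} = (1/det) · [[d, -b], [-b, a]] = [[0.1111, 0.0556],
 [0.0556, 0.2778]].

Step 3 — form the quadratic (x - mu)^T · Sigma^{-1} · (x - mu):
  Sigma^{-1} · (x - mu) = (-0.2222, -0.6111).
  (x - mu)^T · [Sigma^{-1} · (x - mu)] = (-1)·(-0.2222) + (-2)·(-0.6111) = 1.4444.

Step 4 — take square root: d = √(1.4444) ≈ 1.2019.

d(x, mu) = √(1.4444) ≈ 1.2019


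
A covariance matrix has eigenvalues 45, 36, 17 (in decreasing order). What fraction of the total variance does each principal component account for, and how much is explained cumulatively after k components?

Step 1 — total variance = trace(Sigma) = Σ λ_i = 45 + 36 + 17 = 98.

Step 2 — fraction explained by component i = λ_i / Σ λ:
  PC1: 45/98 = 0.4592
  PC2: 36/98 = 0.3673
  PC3: 17/98 = 0.1735

Step 3 — cumulative fraction after k components = (λ_1 + ... + λ_k) / Σ λ:
  k = 1: 45/98 = 0.4592
  k = 2: (45 + 36)/98 = 81/98 = 0.8265
  k = 3: (45 + 36 + 17)/98 = 98/98 = 1

Summary (fraction, with percent):

explained: PC1 0.4592 (45.92%), PC2 0.3673 (36.73%), PC3 0.1735 (17.35%);  cumulative: 0.4592, 0.8265, 1


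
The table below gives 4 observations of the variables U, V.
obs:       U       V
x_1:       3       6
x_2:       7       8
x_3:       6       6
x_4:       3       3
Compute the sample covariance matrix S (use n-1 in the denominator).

Step 1 — column means:
  mean(U) = (3 + 7 + 6 + 3) / 4 = 19/4 = 4.75
  mean(V) = (6 + 8 + 6 + 3) / 4 = 23/4 = 5.75

Step 2 — sample covariance S[i,j] = (1/(n-1)) · Σ_k (x_{k,i} - mean_i) · (x_{k,j} - mean_j), with n-1 = 3.
  S[U,U] = ((-1.75)·(-1.75) + (2.25)·(2.25) + (1.25)·(1.25) + (-1.75)·(-1.75)) / 3 = 12.75/3 = 4.25
  S[U,V] = ((-1.75)·(0.25) + (2.25)·(2.25) + (1.25)·(0.25) + (-1.75)·(-2.75)) / 3 = 9.75/3 = 3.25
  S[V,V] = ((0.25)·(0.25) + (2.25)·(2.25) + (0.25)·(0.25) + (-2.75)·(-2.75)) / 3 = 12.75/3 = 4.25

S is symmetric (S[j,i] = S[i,j]). Assembling:

S = [[4.25, 3.25],
 [3.25, 4.25]]


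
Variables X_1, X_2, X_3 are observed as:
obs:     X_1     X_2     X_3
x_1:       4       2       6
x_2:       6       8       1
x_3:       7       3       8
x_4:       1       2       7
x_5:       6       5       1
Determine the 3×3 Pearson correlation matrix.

Step 1 — column means:
  mean(X_1) = (4 + 6 + 7 + 1 + 6) / 5 = 24/5 = 4.8
  mean(X_2) = (2 + 8 + 3 + 2 + 5) / 5 = 20/5 = 4
  mean(X_3) = (6 + 1 + 8 + 7 + 1) / 5 = 23/5 = 4.6

Step 2 — sample variances and covariances s[i,j] = (1/(n-1)) · Σ_k (x_{k,i} - mean_i) · (x_{k,j} - mean_j), with n-1 = 4:
  s[X_1,X_1] = ((-0.8)·(-0.8) + (1.2)·(1.2) + (2.2)·(2.2) + (-3.8)·(-3.8) + (1.2)·(1.2)) / 4 = 22.8/4 = 5.7
  s[X_1,X_2] = ((-0.8)·(-2) + (1.2)·(4) + (2.2)·(-1) + (-3.8)·(-2) + (1.2)·(1)) / 4 = 13/4 = 3.25
  s[X_1,X_3] = ((-0.8)·(1.4) + (1.2)·(-3.6) + (2.2)·(3.4) + (-3.8)·(2.4) + (1.2)·(-3.6)) / 4 = -11.4/4 = -2.85
  s[X_2,X_2] = ((-2)·(-2) + (4)·(4) + (-1)·(-1) + (-2)·(-2) + (1)·(1)) / 4 = 26/4 = 6.5
  s[X_2,X_3] = ((-2)·(1.4) + (4)·(-3.6) + (-1)·(3.4) + (-2)·(2.4) + (1)·(-3.6)) / 4 = -29/4 = -7.25
  s[X_3,X_3] = ((1.4)·(1.4) + (-3.6)·(-3.6) + (3.4)·(3.4) + (2.4)·(2.4) + (-3.6)·(-3.6)) / 4 = 45.2/4 = 11.3
  Sample standard deviations s_i = √(s[i,i]):
  s(X_1) = √(5.7) = 2.3875
  s(X_2) = √(6.5) = 2.5495
  s(X_3) = √(11.3) = 3.3615

Step 3 — r_{ij} = s_{ij} / (s_i · s_j):
  r[X_1,X_1] = 1 (diagonal).
  r[X_1,X_2] = 3.25 / (2.3875 · 2.5495) = 3.25 / 6.0869 = 0.5339
  r[X_1,X_3] = -2.85 / (2.3875 · 3.3615) = -2.85 / 8.0256 = -0.3551
  r[X_2,X_2] = 1 (diagonal).
  r[X_2,X_3] = -7.25 / (2.5495 · 3.3615) = -7.25 / 8.5703 = -0.8459
  r[X_3,X_3] = 1 (diagonal).

R is symmetric with unit diagonal. Assembling:

R = [[1, 0.5339, -0.3551],
 [0.5339, 1, -0.8459],
 [-0.3551, -0.8459, 1]]


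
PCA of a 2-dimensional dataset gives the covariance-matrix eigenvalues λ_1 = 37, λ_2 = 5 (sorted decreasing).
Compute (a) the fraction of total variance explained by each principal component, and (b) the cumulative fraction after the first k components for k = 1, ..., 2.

Step 1 — total variance = trace(Sigma) = Σ λ_i = 37 + 5 = 42.

Step 2 — fraction explained by component i = λ_i / Σ λ:
  PC1: 37/42 = 0.881
  PC2: 5/42 = 0.119

Step 3 — cumulative fraction after k components = (λ_1 + ... + λ_k) / Σ λ:
  k = 1: 37/42 = 0.881
  k = 2: (37 + 5)/42 = 42/42 = 1

Summary (fraction, with percent):

explained: PC1 0.881 (88.1%), PC2 0.119 (11.9%);  cumulative: 0.881, 1


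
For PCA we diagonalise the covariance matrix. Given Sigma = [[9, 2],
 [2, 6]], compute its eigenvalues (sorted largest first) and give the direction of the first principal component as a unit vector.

Step 1 — characteristic polynomial of 2×2 Sigma:
  det(Sigma - λI) = λ² - trace · λ + det = 0.
  trace = 9 + 6 = 15, det = 9·6 - (2)² = 50.
Step 2 — discriminant:
  Δ = trace² - 4·det = 225 - 200 = 25.
Step 3 — eigenvalues:
  λ = (trace ± √Δ)/2 = (15 ± 5)/2,
  λ_1 = 10,  λ_2 = 5.

Step 4 — unit eigenvector for λ_1: solve (Sigma - λ_1 I)v = 0. First row:
  (9 - 10)·v_x + (2)·v_y = 0, i.e. (-1)·v_x + (2)·v_y = 0,
  so v ∝ (b, λ_1 - a) = (2, 1) = u.
  ||u|| = √((2)² + (1)²) = √(5) ≈ 2.2361,
  v_1 = u/||u|| ≈ (0.8944, 0.4472) (||v_1|| = 1).

λ_1 = 10,  λ_2 = 5;  v_1 ≈ (0.8944, 0.4472)


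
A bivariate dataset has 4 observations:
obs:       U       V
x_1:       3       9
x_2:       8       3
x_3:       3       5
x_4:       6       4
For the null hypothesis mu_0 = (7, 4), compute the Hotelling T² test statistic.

Step 1 — sample mean vector:
  mean(U) = (3 + 8 + 3 + 6) / 4 = 20/4 = 5
  mean(V) = (9 + 3 + 5 + 4) / 4 = 21/4 = 5.25
  x̄ = (5, 5.25),  deviation x̄ - mu_0 = (5, 5.25) - (7, 4) = (-2, 1.25).

Step 2 — sample covariance matrix, S[i,j] = (1/(n-1)) · Σ_k (x_{k,i} - mean_i) · (x_{k,j} - mean_j), divisor n-1 = 3:
  S[U,U] = ((-2)·(-2) + (3)·(3) + (-2)·(-2) + (1)·(1)) / 3 = 18/3 = 6
  S[U,V] = ((-2)·(3.75) + (3)·(-2.25) + (-2)·(-0.25) + (1)·(-1.25)) / 3 = -15/3 = -5
  S[V,V] = ((3.75)·(3.75) + (-2.25)·(-2.25) + (-0.25)·(-0.25) + (-1.25)·(-1.25)) / 3 = 20.75/3 = 6.9167
  S = [[6, -5],
 [-5, 6.9167]].

Step 3 — invert S. det(S) = 6·6.9167 - (-5)² = 16.5.
  S^{-1} = (1/det) · [[d, -b], [-b, a]] = [[0.4192, 0.303],
 [0.303, 0.3636]].

Step 4 — quadratic form (x̄ - mu_0)^T · S^{-1} · (x̄ - mu_0):
  S^{-1} · (x̄ - mu_0) = (-0.4596, -0.1515),
  (x̄ - mu_0)^T · [...] = (-2)·(-0.4596) + (1.25)·(-0.1515) = 0.7298.

Step 5 — scale by n: T² = 4 · 0.7298 = 2.9192.

T² ≈ 2.9192


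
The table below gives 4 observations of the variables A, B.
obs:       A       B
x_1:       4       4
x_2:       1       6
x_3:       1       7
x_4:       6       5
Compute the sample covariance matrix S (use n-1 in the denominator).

Step 1 — column means:
  mean(A) = (4 + 1 + 1 + 6) / 4 = 12/4 = 3
  mean(B) = (4 + 6 + 7 + 5) / 4 = 22/4 = 5.5

Step 2 — sample covariance S[i,j] = (1/(n-1)) · Σ_k (x_{k,i} - mean_i) · (x_{k,j} - mean_j), with n-1 = 3.
  S[A,A] = ((1)·(1) + (-2)·(-2) + (-2)·(-2) + (3)·(3)) / 3 = 18/3 = 6
  S[A,B] = ((1)·(-1.5) + (-2)·(0.5) + (-2)·(1.5) + (3)·(-0.5)) / 3 = -7/3 = -2.3333
  S[B,B] = ((-1.5)·(-1.5) + (0.5)·(0.5) + (1.5)·(1.5) + (-0.5)·(-0.5)) / 3 = 5/3 = 1.6667

S is symmetric (S[j,i] = S[i,j]). Assembling:

S = [[6, -2.3333],
 [-2.3333, 1.6667]]


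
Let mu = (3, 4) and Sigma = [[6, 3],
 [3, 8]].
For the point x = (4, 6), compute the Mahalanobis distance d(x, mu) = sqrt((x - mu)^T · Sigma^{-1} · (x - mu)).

Step 1 — centre the observation: (x - mu) = (1, 2).

Step 2 — invert Sigma. det(Sigma) = 6·8 - (3)² = 39.
  Sigma^{-1} = (1/det) · [[d, -b], [-b, a]] = [[0.2051, -0.0769],
 [-0.0769, 0.1538]].

Step 3 — form the quadratic (x - mu)^T · Sigma^{-1} · (x - mu):
  Sigma^{-1} · (x - mu) = (0.0513, 0.2308).
  (x - mu)^T · [Sigma^{-1} · (x - mu)] = (1)·(0.0513) + (2)·(0.2308) = 0.5128.

Step 4 — take square root: d = √(0.5128) ≈ 0.7161.

d(x, mu) = √(0.5128) ≈ 0.7161


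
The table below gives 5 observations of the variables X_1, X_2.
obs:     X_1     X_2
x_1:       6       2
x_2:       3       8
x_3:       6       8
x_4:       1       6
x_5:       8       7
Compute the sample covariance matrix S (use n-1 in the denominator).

Step 1 — column means:
  mean(X_1) = (6 + 3 + 6 + 1 + 8) / 5 = 24/5 = 4.8
  mean(X_2) = (2 + 8 + 8 + 6 + 7) / 5 = 31/5 = 6.2

Step 2 — sample covariance S[i,j] = (1/(n-1)) · Σ_k (x_{k,i} - mean_i) · (x_{k,j} - mean_j), with n-1 = 4.
  S[X_1,X_1] = ((1.2)·(1.2) + (-1.8)·(-1.8) + (1.2)·(1.2) + (-3.8)·(-3.8) + (3.2)·(3.2)) / 4 = 30.8/4 = 7.7
  S[X_1,X_2] = ((1.2)·(-4.2) + (-1.8)·(1.8) + (1.2)·(1.8) + (-3.8)·(-0.2) + (3.2)·(0.8)) / 4 = -2.8/4 = -0.7
  S[X_2,X_2] = ((-4.2)·(-4.2) + (1.8)·(1.8) + (1.8)·(1.8) + (-0.2)·(-0.2) + (0.8)·(0.8)) / 4 = 24.8/4 = 6.2

S is symmetric (S[j,i] = S[i,j]). Assembling:

S = [[7.7, -0.7],
 [-0.7, 6.2]]


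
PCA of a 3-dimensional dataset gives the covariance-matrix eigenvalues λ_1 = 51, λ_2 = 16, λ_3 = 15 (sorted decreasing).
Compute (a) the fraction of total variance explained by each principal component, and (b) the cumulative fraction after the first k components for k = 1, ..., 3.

Step 1 — total variance = trace(Sigma) = Σ λ_i = 51 + 16 + 15 = 82.

Step 2 — fraction explained by component i = λ_i / Σ λ:
  PC1: 51/82 = 0.622
  PC2: 16/82 = 0.1951
  PC3: 15/82 = 0.1829

Step 3 — cumulative fraction after k components = (λ_1 + ... + λ_k) / Σ λ:
  k = 1: 51/82 = 0.622
  k = 2: (51 + 16)/82 = 67/82 = 0.8171
  k = 3: (51 + 16 + 15)/82 = 82/82 = 1

Summary (fraction, with percent):

explained: PC1 0.622 (62.2%), PC2 0.1951 (19.51%), PC3 0.1829 (18.29%);  cumulative: 0.622, 0.8171, 1


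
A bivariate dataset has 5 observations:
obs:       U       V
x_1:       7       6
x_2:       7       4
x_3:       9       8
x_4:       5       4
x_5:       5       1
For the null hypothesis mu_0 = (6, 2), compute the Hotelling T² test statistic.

Step 1 — sample mean vector:
  mean(U) = (7 + 7 + 9 + 5 + 5) / 5 = 33/5 = 6.6
  mean(V) = (6 + 4 + 8 + 4 + 1) / 5 = 23/5 = 4.6
  x̄ = (6.6, 4.6),  deviation x̄ - mu_0 = (6.6, 4.6) - (6, 2) = (0.6, 2.6).

Step 2 — sample covariance matrix, S[i,j] = (1/(n-1)) · Σ_k (x_{k,i} - mean_i) · (x_{k,j} - mean_j), divisor n-1 = 4:
  S[U,U] = ((0.4)·(0.4) + (0.4)·(0.4) + (2.4)·(2.4) + (-1.6)·(-1.6) + (-1.6)·(-1.6)) / 4 = 11.2/4 = 2.8
  S[U,V] = ((0.4)·(1.4) + (0.4)·(-0.6) + (2.4)·(3.4) + (-1.6)·(-0.6) + (-1.6)·(-3.6)) / 4 = 15.2/4 = 3.8
  S[V,V] = ((1.4)·(1.4) + (-0.6)·(-0.6) + (3.4)·(3.4) + (-0.6)·(-0.6) + (-3.6)·(-3.6)) / 4 = 27.2/4 = 6.8
  S = [[2.8, 3.8],
 [3.8, 6.8]].

Step 3 — invert S. det(S) = 2.8·6.8 - (3.8)² = 4.6.
  S^{-1} = (1/det) · [[d, -b], [-b, a]] = [[1.4783, -0.8261],
 [-0.8261, 0.6087]].

Step 4 — quadratic form (x̄ - mu_0)^T · S^{-1} · (x̄ - mu_0):
  S^{-1} · (x̄ - mu_0) = (-1.2609, 1.087),
  (x̄ - mu_0)^T · [...] = (0.6)·(-1.2609) + (2.6)·(1.087) = 2.0696.

Step 5 — scale by n: T² = 5 · 2.0696 = 10.3478.

T² ≈ 10.3478


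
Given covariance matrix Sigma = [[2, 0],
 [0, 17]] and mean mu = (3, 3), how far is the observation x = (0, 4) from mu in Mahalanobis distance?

Step 1 — centre the observation: (x - mu) = (-3, 1).

Step 2 — invert Sigma. det(Sigma) = 2·17 - (0)² = 34.
  Sigma^{-1} = (1/det) · [[d, -b], [-b, a]] = [[0.5, 0],
 [0, 0.0588]].

Step 3 — form the quadratic (x - mu)^T · Sigma^{-1} · (x - mu):
  Sigma^{-1} · (x - mu) = (-1.5, 0.0588).
  (x - mu)^T · [Sigma^{-1} · (x - mu)] = (-3)·(-1.5) + (1)·(0.0588) = 4.5588.

Step 4 — take square root: d = √(4.5588) ≈ 2.1351.

d(x, mu) = √(4.5588) ≈ 2.1351


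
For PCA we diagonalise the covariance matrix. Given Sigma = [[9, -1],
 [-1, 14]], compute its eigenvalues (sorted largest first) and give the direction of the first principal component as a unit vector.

Step 1 — characteristic polynomial of 2×2 Sigma:
  det(Sigma - λI) = λ² - trace · λ + det = 0.
  trace = 9 + 14 = 23, det = 9·14 - (-1)² = 125.
Step 2 — discriminant:
  Δ = trace² - 4·det = 529 - 500 = 29.
Step 3 — eigenvalues:
  λ = (trace ± √Δ)/2 = (23 ± 5.3852)/2,
  λ_1 = 14.1926,  λ_2 = 8.8074.

Step 4 — unit eigenvector for λ_1: solve (Sigma - λ_1 I)v = 0. First row:
  (9 - 14.1926)·v_x + (-1)·v_y = 0, i.e. (-5.1926)·v_x + (-1)·v_y = 0,
  so v ∝ (b, λ_1 - a) = (-1, 5.1926); multiply by -1 so the first entry is positive: u = (1, -5.1926).
  ||u|| = √((1)² + (-5.1926)²) = √(27.9629) ≈ 5.288,
  v_1 = u/||u|| ≈ (0.1891, -0.982) (||v_1|| = 1).

λ_1 = 14.1926,  λ_2 = 8.8074;  v_1 ≈ (0.1891, -0.982)


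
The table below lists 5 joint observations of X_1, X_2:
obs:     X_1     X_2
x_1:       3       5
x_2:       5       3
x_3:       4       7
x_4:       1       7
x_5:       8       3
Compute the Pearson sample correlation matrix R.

Step 1 — column means:
  mean(X_1) = (3 + 5 + 4 + 1 + 8) / 5 = 21/5 = 4.2
  mean(X_2) = (5 + 3 + 7 + 7 + 3) / 5 = 25/5 = 5

Step 2 — sample variances and covariances s[i,j] = (1/(n-1)) · Σ_k (x_{k,i} - mean_i) · (x_{k,j} - mean_j), with n-1 = 4:
  s[X_1,X_1] = ((-1.2)·(-1.2) + (0.8)·(0.8) + (-0.2)·(-0.2) + (-3.2)·(-3.2) + (3.8)·(3.8)) / 4 = 26.8/4 = 6.7
  s[X_1,X_2] = ((-1.2)·(0) + (0.8)·(-2) + (-0.2)·(2) + (-3.2)·(2) + (3.8)·(-2)) / 4 = -16/4 = -4
  s[X_2,X_2] = ((0)·(0) + (-2)·(-2) + (2)·(2) + (2)·(2) + (-2)·(-2)) / 4 = 16/4 = 4
  Sample standard deviations s_i = √(s[i,i]):
  s(X_1) = √(6.7) = 2.5884
  s(X_2) = √(4) = 2

Step 3 — r_{ij} = s_{ij} / (s_i · s_j):
  r[X_1,X_1] = 1 (diagonal).
  r[X_1,X_2] = -4 / (2.5884 · 2) = -4 / 5.1769 = -0.7727
  r[X_2,X_2] = 1 (diagonal).

R is symmetric with unit diagonal. Assembling:

R = [[1, -0.7727],
 [-0.7727, 1]]


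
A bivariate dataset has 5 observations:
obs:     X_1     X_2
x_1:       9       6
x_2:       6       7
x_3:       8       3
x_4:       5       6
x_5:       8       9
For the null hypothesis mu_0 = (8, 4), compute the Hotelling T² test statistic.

Step 1 — sample mean vector:
  mean(X_1) = (9 + 6 + 8 + 5 + 8) / 5 = 36/5 = 7.2
  mean(X_2) = (6 + 7 + 3 + 6 + 9) / 5 = 31/5 = 6.2
  x̄ = (7.2, 6.2),  deviation x̄ - mu_0 = (7.2, 6.2) - (8, 4) = (-0.8, 2.2).

Step 2 — sample covariance matrix, S[i,j] = (1/(n-1)) · Σ_k (x_{k,i} - mean_i) · (x_{k,j} - mean_j), divisor n-1 = 4:
  S[X_1,X_1] = ((1.8)·(1.8) + (-1.2)·(-1.2) + (0.8)·(0.8) + (-2.2)·(-2.2) + (0.8)·(0.8)) / 4 = 10.8/4 = 2.7
  S[X_1,X_2] = ((1.8)·(-0.2) + (-1.2)·(0.8) + (0.8)·(-3.2) + (-2.2)·(-0.2) + (0.8)·(2.8)) / 4 = -1.2/4 = -0.3
  S[X_2,X_2] = ((-0.2)·(-0.2) + (0.8)·(0.8) + (-3.2)·(-3.2) + (-0.2)·(-0.2) + (2.8)·(2.8)) / 4 = 18.8/4 = 4.7
  S = [[2.7, -0.3],
 [-0.3, 4.7]].

Step 3 — invert S. det(S) = 2.7·4.7 - (-0.3)² = 12.6.
  S^{-1} = (1/det) · [[d, -b], [-b, a]] = [[0.373, 0.0238],
 [0.0238, 0.2143]].

Step 4 — quadratic form (x̄ - mu_0)^T · S^{-1} · (x̄ - mu_0):
  S^{-1} · (x̄ - mu_0) = (-0.246, 0.4524),
  (x̄ - mu_0)^T · [...] = (-0.8)·(-0.246) + (2.2)·(0.4524) = 1.1921.

Step 5 — scale by n: T² = 5 · 1.1921 = 5.9603.

T² ≈ 5.9603


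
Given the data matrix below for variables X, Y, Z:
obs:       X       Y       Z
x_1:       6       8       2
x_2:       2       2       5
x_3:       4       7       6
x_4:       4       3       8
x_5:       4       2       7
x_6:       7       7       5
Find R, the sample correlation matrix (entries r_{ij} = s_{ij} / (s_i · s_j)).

Step 1 — column means:
  mean(X) = (6 + 2 + 4 + 4 + 4 + 7) / 6 = 27/6 = 4.5
  mean(Y) = (8 + 2 + 7 + 3 + 2 + 7) / 6 = 29/6 = 4.8333
  mean(Z) = (2 + 5 + 6 + 8 + 7 + 5) / 6 = 33/6 = 5.5

Step 2 — sample variances and covariances s[i,j] = (1/(n-1)) · Σ_k (x_{k,i} - mean_i) · (x_{k,j} - mean_j), with n-1 = 5:
  s[X,X] = ((1.5)·(1.5) + (-2.5)·(-2.5) + (-0.5)·(-0.5) + (-0.5)·(-0.5) + (-0.5)·(-0.5) + (2.5)·(2.5)) / 5 = 15.5/5 = 3.1
  s[X,Y] = ((1.5)·(3.1667) + (-2.5)·(-2.8333) + (-0.5)·(2.1667) + (-0.5)·(-1.8333) + (-0.5)·(-2.8333) + (2.5)·(2.1667)) / 5 = 18.5/5 = 3.7
  s[X,Z] = ((1.5)·(-3.5) + (-2.5)·(-0.5) + (-0.5)·(0.5) + (-0.5)·(2.5) + (-0.5)·(1.5) + (2.5)·(-0.5)) / 5 = -7.5/5 = -1.5
  s[Y,Y] = ((3.1667)·(3.1667) + (-2.8333)·(-2.8333) + (2.1667)·(2.1667) + (-1.8333)·(-1.8333) + (-2.8333)·(-2.8333) + (2.1667)·(2.1667)) / 5 = 38.8333/5 = 7.7667
  s[Y,Z] = ((3.1667)·(-3.5) + (-2.8333)·(-0.5) + (2.1667)·(0.5) + (-1.8333)·(2.5) + (-2.8333)·(1.5) + (2.1667)·(-0.5)) / 5 = -18.5/5 = -3.7
  s[Z,Z] = ((-3.5)·(-3.5) + (-0.5)·(-0.5) + (0.5)·(0.5) + (2.5)·(2.5) + (1.5)·(1.5) + (-0.5)·(-0.5)) / 5 = 21.5/5 = 4.3
  Sample standard deviations s_i = √(s[i,i]):
  s(X) = √(3.1) = 1.7607
  s(Y) = √(7.7667) = 2.7869
  s(Z) = √(4.3) = 2.0736

Step 3 — r_{ij} = s_{ij} / (s_i · s_j):
  r[X,X] = 1 (diagonal).
  r[X,Y] = 3.7 / (1.7607 · 2.7869) = 3.7 / 4.9068 = 0.7541
  r[X,Z] = -1.5 / (1.7607 · 2.0736) = -1.5 / 3.651 = -0.4108
  r[Y,Y] = 1 (diagonal).
  r[Y,Z] = -3.7 / (2.7869 · 2.0736) = -3.7 / 5.779 = -0.6403
  r[Z,Z] = 1 (diagonal).

R is symmetric with unit diagonal. Assembling:

R = [[1, 0.7541, -0.4108],
 [0.7541, 1, -0.6403],
 [-0.4108, -0.6403, 1]]


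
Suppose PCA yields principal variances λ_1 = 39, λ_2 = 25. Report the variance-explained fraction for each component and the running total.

Step 1 — total variance = trace(Sigma) = Σ λ_i = 39 + 25 = 64.

Step 2 — fraction explained by component i = λ_i / Σ λ:
  PC1: 39/64 = 0.6094
  PC2: 25/64 = 0.3906

Step 3 — cumulative fraction after k components = (λ_1 + ... + λ_k) / Σ λ:
  k = 1: 39/64 = 0.6094
  k = 2: (39 + 25)/64 = 64/64 = 1

Summary (fraction, with percent):

explained: PC1 0.6094 (60.94%), PC2 0.3906 (39.06%);  cumulative: 0.6094, 1
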